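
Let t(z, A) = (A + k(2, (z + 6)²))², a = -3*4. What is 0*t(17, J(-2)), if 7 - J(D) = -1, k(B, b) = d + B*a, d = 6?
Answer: 0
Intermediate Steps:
a = -12
k(B, b) = 6 - 12*B (k(B, b) = 6 + B*(-12) = 6 - 12*B)
J(D) = 8 (J(D) = 7 - 1*(-1) = 7 + 1 = 8)
t(z, A) = (-18 + A)² (t(z, A) = (A + (6 - 12*2))² = (A + (6 - 24))² = (A - 18)² = (-18 + A)²)
0*t(17, J(-2)) = 0*(-18 + 8)² = 0*(-10)² = 0*100 = 0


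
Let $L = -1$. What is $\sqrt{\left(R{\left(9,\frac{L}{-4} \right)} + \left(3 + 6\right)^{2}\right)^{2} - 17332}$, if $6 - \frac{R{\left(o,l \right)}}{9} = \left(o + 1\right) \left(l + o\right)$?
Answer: $\frac{\sqrt{1876697}}{2} \approx 684.96$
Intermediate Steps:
$R{\left(o,l \right)} = 54 - 9 \left(1 + o\right) \left(l + o\right)$ ($R{\left(o,l \right)} = 54 - 9 \left(o + 1\right) \left(l + o\right) = 54 - 9 \left(1 + o\right) \left(l + o\right)$)
$\sqrt{\left(R{\left(9,\frac{L}{-4} \right)} + \left(3 + 6\right)^{2}\right)^{2} - 17332} = \sqrt{\left(\left(54 - 9 \left(- \frac{1}{-4}\right) - 81 - 9 \cdot 9^{2} - 9 \left(- \frac{1}{-4}\right) 9\right) + \left(3 + 6\right)^{2}\right)^{2} - 17332} = \sqrt{\left(\left(54 - 9 \left(\left(-1\right) \left(- \frac{1}{4}\right)\right) - 81 - 729 - 9 \left(\left(-1\right) \left(- \frac{1}{4}\right)\right) 9\right) + 9^{2}\right)^{2} - 17332} = \sqrt{\left(\left(54 - \frac{9}{4} - 81 - 729 - \frac{9}{4} \cdot 9\right) + 81\right)^{2} - 17332} = \sqrt{\left(\left(54 - \frac{9}{4} - 81 - 729 - \frac{81}{4}\right) + 81\right)^{2} - 17332} = \sqrt{\left(- \frac{1557}{2} + 81\right)^{2} - 17332} = \sqrt{\left(- \frac{1395}{2}\right)^{2} - 17332} = \sqrt{\frac{1946025}{4} - 17332} = \sqrt{\frac{1876697}{4}} = \frac{\sqrt{1876697}}{2}$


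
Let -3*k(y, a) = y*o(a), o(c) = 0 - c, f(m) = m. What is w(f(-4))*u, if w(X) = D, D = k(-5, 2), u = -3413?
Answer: 34130/3 ≈ 11377.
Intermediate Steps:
o(c) = -c
k(y, a) = a*y/3 (k(y, a) = -y*(-a)/3 = -(-1)*a*y/3 = a*y/3)
D = -10/3 (D = (⅓)*2*(-5) = -10/3 ≈ -3.3333)
w(X) = -10/3
w(f(-4))*u = -10/3*(-3413) = 34130/3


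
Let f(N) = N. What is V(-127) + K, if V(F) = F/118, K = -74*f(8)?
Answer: -69983/118 ≈ -593.08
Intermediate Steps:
K = -592 (K = -74*8 = -592)
V(F) = F/118 (V(F) = F*(1/118) = F/118)
V(-127) + K = (1/118)*(-127) - 592 = -127/118 - 592 = -69983/118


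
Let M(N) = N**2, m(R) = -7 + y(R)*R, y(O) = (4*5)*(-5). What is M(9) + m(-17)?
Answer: 1774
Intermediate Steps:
y(O) = -100 (y(O) = 20*(-5) = -100)
m(R) = -7 - 100*R
M(9) + m(-17) = 9**2 + (-7 - 100*(-17)) = 81 + (-7 + 1700) = 81 + 1693 = 1774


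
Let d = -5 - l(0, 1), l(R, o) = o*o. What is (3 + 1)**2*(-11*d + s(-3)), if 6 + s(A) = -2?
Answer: 928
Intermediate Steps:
l(R, o) = o**2
s(A) = -8 (s(A) = -6 - 2 = -8)
d = -6 (d = -5 - 1*1**2 = -5 - 1*1 = -5 - 1 = -6)
(3 + 1)**2*(-11*d + s(-3)) = (3 + 1)**2*(-11*(-6) - 8) = 4**2*(66 - 8) = 16*58 = 928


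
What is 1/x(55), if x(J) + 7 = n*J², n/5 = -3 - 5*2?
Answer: -1/196632 ≈ -5.0856e-6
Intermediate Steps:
n = -65 (n = 5*(-3 - 5*2) = 5*(-3 - 10) = 5*(-13) = -65)
x(J) = -7 - 65*J²
1/x(55) = 1/(-7 - 65*55²) = 1/(-7 - 65*3025) = 1/(-7 - 196625) = 1/(-196632) = -1/196632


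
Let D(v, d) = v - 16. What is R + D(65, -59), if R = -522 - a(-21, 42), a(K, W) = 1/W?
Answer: -19867/42 ≈ -473.02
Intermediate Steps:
D(v, d) = -16 + v
R = -21925/42 (R = -522 - 1/42 = -21925/42 ≈ -522.02)
R + D(65, -59) = -21925/42 + (-16 + 65) = -21925/42 + 49 = -19867/42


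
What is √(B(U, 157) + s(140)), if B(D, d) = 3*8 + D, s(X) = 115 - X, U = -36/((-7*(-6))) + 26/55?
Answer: I*√205205/385 ≈ 1.1766*I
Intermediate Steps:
U = -148/385 (U = -36/42 + 26*(1/55) = -36*1/42 + 26/55 = -6/7 + 26/55 = -148/385 ≈ -0.38442)
B(D, d) = 24 + D
√(B(U, 157) + s(140)) = √((24 - 148/385) + (115 - 1*140)) = √(9092/385 + (115 - 140)) = √(9092/385 - 25) = √(-533/385) = I*√205205/385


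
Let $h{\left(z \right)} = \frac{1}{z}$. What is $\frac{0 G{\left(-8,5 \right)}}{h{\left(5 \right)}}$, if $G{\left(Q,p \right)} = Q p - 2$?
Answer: $0$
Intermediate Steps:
$G{\left(Q,p \right)} = -2 + Q p$
$\frac{0 G{\left(-8,5 \right)}}{h{\left(5 \right)}} = \frac{0 \left(-2 - 40\right)}{\frac{1}{5}} = 0 \left(-2 - 40\right) \frac{1}{\frac{1}{5}} = 0 \left(-42\right) 5 = 0 \cdot 5 = 0$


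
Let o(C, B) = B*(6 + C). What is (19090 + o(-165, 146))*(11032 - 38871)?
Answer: 114808036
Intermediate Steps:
(19090 + o(-165, 146))*(11032 - 38871) = (19090 + 146*(6 - 165))*(11032 - 38871) = (19090 + 146*(-159))*(-27839) = (19090 - 23214)*(-27839) = -4124*(-27839) = 114808036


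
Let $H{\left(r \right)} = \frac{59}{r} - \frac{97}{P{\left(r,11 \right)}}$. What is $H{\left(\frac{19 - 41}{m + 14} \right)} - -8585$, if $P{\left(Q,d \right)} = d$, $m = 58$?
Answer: $\frac{92214}{11} \approx 8383.1$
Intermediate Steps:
$H{\left(r \right)} = - \frac{97}{11} + \frac{59}{r}$ ($H{\left(r \right)} = \frac{59}{r} - \frac{97}{11} = - \frac{97}{11} + \frac{59}{r}$)
$H{\left(\frac{19 - 41}{m + 14} \right)} - -8585 = \left(- \frac{97}{11} + \frac{59}{\left(19 - 41\right) \frac{1}{58 + 14}}\right) - -8585 = \left(- \frac{97}{11} + \frac{59}{\left(-22\right) \frac{1}{72}}\right) + 8585 = \left(- \frac{97}{11} + \frac{59}{- \frac{11}{36}}\right) + 8585 = \left(- \frac{97}{11} + 59 \left(- \frac{36}{11}\right)\right) + 8585 = \left(- \frac{97}{11} - \frac{2124}{11}\right) + 8585 = - \frac{2221}{11} + 8585 = \frac{92214}{11}$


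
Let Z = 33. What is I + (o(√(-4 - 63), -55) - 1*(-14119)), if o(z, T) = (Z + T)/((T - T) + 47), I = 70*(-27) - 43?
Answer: 572720/47 ≈ 12186.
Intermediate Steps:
I = -1933 (I = -1890 - 43 = -1933)
o(z, T) = 33/47 + T/47 (o(z, T) = (33 + T)/((T - T) + 47) = (33 + T)/(0 + 47) = (33 + T)/47 = (33 + T)*(1/47) = 33/47 + T/47)
I + (o(√(-4 - 63), -55) - 1*(-14119)) = -1933 + ((33/47 + (1/47)*(-55)) - 1*(-14119)) = -1933 + ((33/47 - 55/47) + 14119) = -1933 + (-22/47 + 14119) = -1933 + 663571/47 = 572720/47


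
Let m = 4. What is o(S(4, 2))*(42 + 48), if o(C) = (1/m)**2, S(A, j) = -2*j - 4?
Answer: 45/8 ≈ 5.6250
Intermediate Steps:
S(A, j) = -4 - 2*j
o(C) = 1/16 (o(C) = (1/4)**2 = 1/16)
o(S(4, 2))*(42 + 48) = (42 + 48)/16 = (1/16)*90 = 45/8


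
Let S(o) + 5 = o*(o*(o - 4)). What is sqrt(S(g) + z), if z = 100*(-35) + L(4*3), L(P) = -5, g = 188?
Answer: sqrt(6499786) ≈ 2549.5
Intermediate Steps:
z = -3505 (z = 100*(-35) - 5 = -3500 - 5 = -3505)
S(o) = -5 + o**2*(-4 + o) (S(o) = -5 + o*(o*(o - 4)) = -5 + o*(o*(-4 + o)) = -5 + o**2*(-4 + o))
sqrt(S(g) + z) = sqrt((-5 + 188**3 - 4*188**2) - 3505) = sqrt((-5 + 6644672 - 4*35344) - 3505) = sqrt((-5 + 6644672 - 141376) - 3505) = sqrt(6503291 - 3505) = sqrt(6499786)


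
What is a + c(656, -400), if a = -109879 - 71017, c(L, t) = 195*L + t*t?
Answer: 107024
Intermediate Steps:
c(L, t) = t² + 195*L (c(L, t) = 195*L + t² = t² + 195*L)
a = -180896
a + c(656, -400) = -180896 + ((-400)² + 195*656) = -180896 + (160000 + 127920) = -180896 + 287920 = 107024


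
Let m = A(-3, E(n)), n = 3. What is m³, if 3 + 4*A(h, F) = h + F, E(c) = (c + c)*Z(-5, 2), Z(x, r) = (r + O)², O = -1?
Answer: 0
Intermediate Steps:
Z(x, r) = (-1 + r)² (Z(x, r) = (r - 1)² = (-1 + r)²)
E(c) = 2*c (E(c) = (c + c)*(-1 + 2)² = (2*c)*1² = (2*c)*1 = 2*c)
A(h, F) = -¾ + F/4 + h/4 (A(h, F) = -¾ + (h + F)/4 = -¾ + (F + h)/4 = -¾ + (F/4 + h/4) = -¾ + F/4 + h/4)
m = 0 (m = -¾ + (2*3)/4 + (¼)*(-3) = -¾ + (¼)*6 - ¾ = -¾ + 3/2 - ¾ = 0)
m³ = 0³ = 0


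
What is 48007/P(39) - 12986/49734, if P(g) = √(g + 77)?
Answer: -6493/24867 + 48007*√29/58 ≈ 4457.1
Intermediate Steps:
P(g) = √(77 + g)
48007/P(39) - 12986/49734 = 48007/(√(77 + 39)) - 12986/49734 = 48007/(√116) - 12986*1/49734 = 48007/((2*√29)) - 6493/24867 = 48007*(√29/58) - 6493/24867 = 48007*√29/58 - 6493/24867 = -6493/24867 + 48007*√29/58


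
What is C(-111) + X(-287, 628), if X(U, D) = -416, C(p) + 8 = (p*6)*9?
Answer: -6418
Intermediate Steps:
C(p) = -8 + 54*p (C(p) = -8 + (p*6)*9 = -8 + (6*p)*9 = -8 + 54*p)
C(-111) + X(-287, 628) = (-8 + 54*(-111)) - 416 = (-8 - 5994) - 416 = -6002 - 416 = -6418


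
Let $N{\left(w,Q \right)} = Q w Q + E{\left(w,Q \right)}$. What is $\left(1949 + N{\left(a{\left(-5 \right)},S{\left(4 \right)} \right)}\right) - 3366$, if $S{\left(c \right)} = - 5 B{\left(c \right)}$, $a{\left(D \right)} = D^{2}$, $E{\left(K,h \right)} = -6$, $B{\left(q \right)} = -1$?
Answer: $-798$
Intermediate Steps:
$S{\left(c \right)} = 5$ ($S{\left(c \right)} = \left(-5\right) \left(-1\right) = 5$)
$N{\left(w,Q \right)} = -6 + w Q^{2}$ ($N{\left(w,Q \right)} = Q w Q - 6 = w Q^{2} - 6 = -6 + w Q^{2}$)
$\left(1949 + N{\left(a{\left(-5 \right)},S{\left(4 \right)} \right)}\right) - 3366 = \left(1949 - \left(6 - \left(-5\right)^{2} \cdot 5^{2}\right)\right) - 3366 = \left(1949 + \left(-6 + 25 \cdot 25\right)\right) - 3366 = \left(1949 + \left(-6 + 625\right)\right) - 3366 = \left(1949 + 619\right) - 3366 = 2568 - 3366 = -798$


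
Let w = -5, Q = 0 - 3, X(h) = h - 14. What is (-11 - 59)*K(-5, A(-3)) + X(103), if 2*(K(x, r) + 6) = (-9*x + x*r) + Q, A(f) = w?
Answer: -1836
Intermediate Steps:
X(h) = -14 + h
Q = -3
A(f) = -5
K(x, r) = -15/2 - 9*x/2 + r*x/2 (K(x, r) = -6 + ((-9*x + x*r) - 3)/2 = -6 + ((-9*x + r*x) - 3)/2 = -6 + (-3 - 9*x + r*x)/2 = -6 + (-3/2 - 9*x/2 + r*x/2) = -15/2 - 9*x/2 + r*x/2)
(-11 - 59)*K(-5, A(-3)) + X(103) = (-11 - 59)*(-15/2 - 9/2*(-5) + (½)*(-5)*(-5)) + (-14 + 103) = -70*(-15/2 + 45/2 + 25/2) + 89 = -70*55/2 + 89 = -1925 + 89 = -1836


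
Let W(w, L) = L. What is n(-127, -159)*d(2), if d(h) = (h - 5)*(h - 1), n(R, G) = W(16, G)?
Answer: 477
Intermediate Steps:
n(R, G) = G
d(h) = (-1 + h)*(-5 + h) (d(h) = (-5 + h)*(-1 + h) = (-1 + h)*(-5 + h))
n(-127, -159)*d(2) = -159*(5 + 2**2 - 6*2) = -159*(5 + 4 - 12) = -159*(-3) = 477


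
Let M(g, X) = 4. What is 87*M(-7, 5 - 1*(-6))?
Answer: 348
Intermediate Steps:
87*M(-7, 5 - 1*(-6)) = 87*4 = 348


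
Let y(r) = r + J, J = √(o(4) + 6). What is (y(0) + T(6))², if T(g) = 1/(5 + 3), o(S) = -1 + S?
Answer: 625/64 ≈ 9.7656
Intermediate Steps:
J = 3 (J = √((-1 + 4) + 6) = √(3 + 6) = √9 = 3)
T(g) = ⅛ (T(g) = 1/8 = ⅛)
y(r) = 3 + r (y(r) = r + 3 = 3 + r)
(y(0) + T(6))² = ((3 + 0) + ⅛)² = (3 + ⅛)² = (25/8)² = 625/64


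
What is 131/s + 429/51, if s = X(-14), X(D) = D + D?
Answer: 1777/476 ≈ 3.7332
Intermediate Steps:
X(D) = 2*D
s = -28 (s = 2*(-14) = -28)
131/s + 429/51 = 131/(-28) + 429/51 = 131*(-1/28) + 429*(1/51) = -131/28 + 143/17 = 1777/476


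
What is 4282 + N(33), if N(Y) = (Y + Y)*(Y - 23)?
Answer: 4942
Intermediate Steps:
N(Y) = 2*Y*(-23 + Y) (N(Y) = (2*Y)*(-23 + Y) = 2*Y*(-23 + Y))
4282 + N(33) = 4282 + 2*33*(-23 + 33) = 4282 + 2*33*10 = 4282 + 660 = 4942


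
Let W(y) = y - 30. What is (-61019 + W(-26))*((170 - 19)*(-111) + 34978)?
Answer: -1112603275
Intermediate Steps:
W(y) = -30 + y
(-61019 + W(-26))*((170 - 19)*(-111) + 34978) = (-61019 + (-30 - 26))*((170 - 19)*(-111) + 34978) = (-61019 - 56)*(151*(-111) + 34978) = -61075*(-16761 + 34978) = -61075*18217 = -1112603275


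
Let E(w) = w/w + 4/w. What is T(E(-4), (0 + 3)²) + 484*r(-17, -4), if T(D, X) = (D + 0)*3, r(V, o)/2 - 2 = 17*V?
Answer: -277816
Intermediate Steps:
E(w) = 1 + 4/w
r(V, o) = 4 + 34*V (r(V, o) = 4 + 2*(17*V) = 4 + 34*V)
T(D, X) = 3*D (T(D, X) = D*3 = 3*D)
T(E(-4), (0 + 3)²) + 484*r(-17, -4) = 3*((4 - 4)/(-4)) + 484*(4 + 34*(-17)) = 3*(-¼*0) + 484*(4 - 578) = 3*0 + 484*(-574) = 0 - 277816 = -277816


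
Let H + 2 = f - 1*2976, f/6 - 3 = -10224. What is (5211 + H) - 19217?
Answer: -78310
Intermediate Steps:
f = -61326 (f = 18 + 6*(-10224) = 18 - 61344 = -61326)
H = -64304 (H = -2 + (-61326 - 1*2976) = -2 + (-61326 - 2976) = -2 - 64302 = -64304)
(5211 + H) - 19217 = (5211 - 64304) - 19217 = -59093 - 19217 = -78310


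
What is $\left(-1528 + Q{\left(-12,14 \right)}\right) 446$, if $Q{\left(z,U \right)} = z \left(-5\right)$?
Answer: $-654728$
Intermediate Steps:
$Q{\left(z,U \right)} = - 5 z$
$\left(-1528 + Q{\left(-12,14 \right)}\right) 446 = \left(-1528 - -60\right) 446 = \left(-1528 + 60\right) 446 = \left(-1468\right) 446 = -654728$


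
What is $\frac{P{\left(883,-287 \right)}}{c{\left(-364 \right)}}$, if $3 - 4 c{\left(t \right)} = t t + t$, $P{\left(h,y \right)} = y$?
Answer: $\frac{1148}{132129} \approx 0.0086885$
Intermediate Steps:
$c{\left(t \right)} = \frac{3}{4} - \frac{t}{4} - \frac{t^{2}}{4}$ ($c{\left(t \right)} = \frac{3}{4} - \frac{t t + t}{4} = \frac{3}{4} - \frac{t^{2} + t}{4} = \frac{3}{4} - \frac{t + t^{2}}{4} = \frac{3}{4} - \left(\frac{t}{4} + \frac{t^{2}}{4}\right) = \frac{3}{4} - \frac{t}{4} - \frac{t^{2}}{4}$)
$\frac{P{\left(883,-287 \right)}}{c{\left(-364 \right)}} = - \frac{287}{\frac{3}{4} - -91 - \frac{\left(-364\right)^{2}}{4}} = - \frac{287}{\frac{3}{4} + 91 - 33124} = - \frac{287}{- \frac{132129}{4}} = \left(-287\right) \left(- \frac{4}{132129}\right) = \frac{1148}{132129}$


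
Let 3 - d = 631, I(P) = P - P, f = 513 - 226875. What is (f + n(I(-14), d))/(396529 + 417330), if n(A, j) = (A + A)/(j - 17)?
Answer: -226362/813859 ≈ -0.27813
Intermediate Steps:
f = -226362
I(P) = 0
d = -628 (d = 3 - 1*631 = 3 - 631 = -628)
n(A, j) = 2*A/(-17 + j) (n(A, j) = (2*A)/(-17 + j) = 2*A/(-17 + j))
(f + n(I(-14), d))/(396529 + 417330) = (-226362 + 2*0/(-17 - 628))/(396529 + 417330) = (-226362 + 2*0/(-645))/813859 = (-226362 + 2*0*(-1/645))*(1/813859) = (-226362 + 0)*(1/813859) = -226362*1/813859 = -226362/813859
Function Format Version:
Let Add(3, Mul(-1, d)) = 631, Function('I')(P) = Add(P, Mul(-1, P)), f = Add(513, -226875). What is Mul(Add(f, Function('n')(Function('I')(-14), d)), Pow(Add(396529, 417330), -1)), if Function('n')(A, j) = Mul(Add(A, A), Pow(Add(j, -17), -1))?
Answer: Rational(-226362, 813859) ≈ -0.27813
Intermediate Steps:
f = -226362
Function('I')(P) = 0
d = -628 (d = Add(3, Mul(-1, 631)) = Add(3, -631) = -628)
Function('n')(A, j) = Mul(2, A, Pow(Add(-17, j), -1)) (Function('n')(A, j) = Mul(Mul(2, A), Pow(Add(-17, j), -1)) = Mul(2, A, Pow(Add(-17, j), -1)))
Mul(Add(f, Function('n')(Function('I')(-14), d)), Pow(Add(396529, 417330), -1)) = Mul(Add(-226362, Mul(2, 0, Pow(Add(-17, -628), -1))), Pow(Add(396529, 417330), -1)) = Mul(Add(-226362, Mul(2, 0, Pow(-645, -1))), Pow(813859, -1)) = Mul(Add(-226362, Mul(2, 0, Rational(-1, 645))), Rational(1, 813859)) = Mul(Add(-226362, 0), Rational(1, 813859)) = Mul(-226362, Rational(1, 813859)) = Rational(-226362, 813859)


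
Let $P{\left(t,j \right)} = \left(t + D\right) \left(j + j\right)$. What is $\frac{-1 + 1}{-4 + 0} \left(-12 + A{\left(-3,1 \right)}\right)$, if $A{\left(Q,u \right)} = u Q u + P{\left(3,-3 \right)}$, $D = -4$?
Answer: $0$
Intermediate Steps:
$P{\left(t,j \right)} = 2 j \left(-4 + t\right)$ ($P{\left(t,j \right)} = \left(t - 4\right) \left(j + j\right) = \left(-4 + t\right) 2 j = 2 j \left(-4 + t\right)$)
$A{\left(Q,u \right)} = 6 + Q u^{2}$ ($A{\left(Q,u \right)} = u Q u + 2 \left(-3\right) \left(-4 + 3\right) = Q u u + 2 \left(-3\right) \left(-1\right) = Q u^{2} + 6 = 6 + Q u^{2}$)
$\frac{-1 + 1}{-4 + 0} \left(-12 + A{\left(-3,1 \right)}\right) = \frac{-1 + 1}{-4 + 0} \left(-12 + \left(6 - 3 \cdot 1^{2}\right)\right) = \frac{0}{-4} \left(-12 + \left(6 - 3\right)\right) = 0 \left(- \frac{1}{4}\right) \left(-12 + \left(6 - 3\right)\right) = 0 \left(-12 + 3\right) = 0 \left(-9\right) = 0$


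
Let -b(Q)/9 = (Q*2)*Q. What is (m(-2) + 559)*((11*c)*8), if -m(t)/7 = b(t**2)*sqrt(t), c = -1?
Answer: -49192 - 177408*I*sqrt(2) ≈ -49192.0 - 2.5089e+5*I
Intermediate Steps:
b(Q) = -18*Q**2 (b(Q) = -9*Q*2*Q = -9*2*Q*Q = -18*Q**2)
m(t) = 126*t**(9/2) (m(t) = -7*(-18*t**4)*sqrt(t) = -(-126)*t**(9/2) = 126*t**(9/2))
(m(-2) + 559)*((11*c)*8) = (126*(-2)**(9/2) + 559)*((11*(-1))*8) = (126*(16*I*sqrt(2)) + 559)*(-11*8) = (2016*I*sqrt(2) + 559)*(-88) = (559 + 2016*I*sqrt(2))*(-88) = -49192 - 177408*I*sqrt(2)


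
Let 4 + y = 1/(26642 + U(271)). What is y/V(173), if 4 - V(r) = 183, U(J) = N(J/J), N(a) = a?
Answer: 106571/4769097 ≈ 0.022346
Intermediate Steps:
U(J) = 1 (U(J) = J/J = 1)
V(r) = -179 (V(r) = 4 - 1*183 = 4 - 183 = -179)
y = -106571/26643 (y = -4 + 1/(26642 + 1) = -4 + 1/26643 = -106571/26643 ≈ -4.0000)
y/V(173) = -106571/26643/(-179) = -106571/26643*(-1/179) = 106571/4769097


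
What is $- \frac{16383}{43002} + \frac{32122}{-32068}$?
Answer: $- \frac{79445012}{57457839} \approx -1.3827$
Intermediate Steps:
$- \frac{16383}{43002} + \frac{32122}{-32068} = \left(-16383\right) \frac{1}{43002} + 32122 \left(- \frac{1}{32068}\right) = - \frac{5461}{14334} - \frac{16061}{16034} = - \frac{79445012}{57457839}$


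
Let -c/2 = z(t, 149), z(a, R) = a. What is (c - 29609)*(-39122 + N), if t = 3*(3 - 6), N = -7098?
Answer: 1367696020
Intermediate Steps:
t = -9 (t = 3*(-3) = -9)
c = 18 (c = -2*(-9) = 18)
(c - 29609)*(-39122 + N) = (18 - 29609)*(-39122 - 7098) = -29591*(-46220) = 1367696020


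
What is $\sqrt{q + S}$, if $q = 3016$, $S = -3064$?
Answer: $4 i \sqrt{3} \approx 6.9282 i$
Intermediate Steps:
$\sqrt{q + S} = \sqrt{3016 - 3064} = \sqrt{-48} = 4 i \sqrt{3}$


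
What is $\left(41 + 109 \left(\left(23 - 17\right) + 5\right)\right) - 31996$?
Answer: $-30756$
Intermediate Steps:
$\left(41 + 109 \left(\left(23 - 17\right) + 5\right)\right) - 31996 = \left(41 + 109 \left(6 + 5\right)\right) - 31996 = \left(41 + 109 \cdot 11\right) - 31996 = \left(41 + 1199\right) - 31996 = 1240 - 31996 = -30756$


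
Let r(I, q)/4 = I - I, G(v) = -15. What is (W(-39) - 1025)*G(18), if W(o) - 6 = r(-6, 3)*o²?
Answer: 15285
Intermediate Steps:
r(I, q) = 0 (r(I, q) = 4*(I - I) = 4*0 = 0)
W(o) = 6 (W(o) = 6 + 0*o² = 6 + 0 = 6)
(W(-39) - 1025)*G(18) = (6 - 1025)*(-15) = -1019*(-15) = 15285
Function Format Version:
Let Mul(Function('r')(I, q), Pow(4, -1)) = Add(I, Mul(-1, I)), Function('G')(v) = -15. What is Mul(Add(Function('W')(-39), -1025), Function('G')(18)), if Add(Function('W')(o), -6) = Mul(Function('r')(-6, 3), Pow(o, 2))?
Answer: 15285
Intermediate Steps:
Function('r')(I, q) = 0 (Function('r')(I, q) = Mul(4, Add(I, Mul(-1, I))) = Mul(4, 0) = 0)
Function('W')(o) = 6 (Function('W')(o) = Add(6, Mul(0, Pow(o, 2))) = Add(6, 0) = 6)
Mul(Add(Function('W')(-39), -1025), Function('G')(18)) = Mul(Add(6, -1025), -15) = Mul(-1019, -15) = 15285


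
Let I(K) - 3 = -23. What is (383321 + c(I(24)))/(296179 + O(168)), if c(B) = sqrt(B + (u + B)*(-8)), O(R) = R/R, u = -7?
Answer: 76667/59236 ≈ 1.2943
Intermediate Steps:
I(K) = -20 (I(K) = 3 - 23 = -20)
O(R) = 1
c(B) = sqrt(56 - 7*B) (c(B) = sqrt(B + (-7 + B)*(-8)) = sqrt(B + (56 - 8*B)) = sqrt(56 - 7*B))
(383321 + c(I(24)))/(296179 + O(168)) = (383321 + sqrt(56 - 7*(-20)))/(296179 + 1) = (383321 + sqrt(56 + 140))/296180 = (383321 + sqrt(196))*(1/296180) = (383321 + 14)*(1/296180) = 383335*(1/296180) = 76667/59236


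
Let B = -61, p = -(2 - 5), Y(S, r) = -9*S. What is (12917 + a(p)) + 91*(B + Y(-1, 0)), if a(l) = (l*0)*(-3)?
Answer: 8185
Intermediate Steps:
p = 3 (p = -1*(-3) = 3)
a(l) = 0 (a(l) = 0*(-3) = 0)
(12917 + a(p)) + 91*(B + Y(-1, 0)) = (12917 + 0) + 91*(-61 - 9*(-1)) = 12917 + 91*(-61 + 9) = 12917 + 91*(-52) = 12917 - 4732 = 8185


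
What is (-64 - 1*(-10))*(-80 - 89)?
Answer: 9126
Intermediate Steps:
(-64 - 1*(-10))*(-80 - 89) = (-64 + 10)*(-169) = -54*(-169) = 9126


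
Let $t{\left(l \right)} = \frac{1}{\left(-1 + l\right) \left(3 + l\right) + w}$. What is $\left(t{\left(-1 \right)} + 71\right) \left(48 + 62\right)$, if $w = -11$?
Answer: $\frac{23408}{3} \approx 7802.7$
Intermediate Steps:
$t{\left(l \right)} = \frac{1}{-11 + \left(-1 + l\right) \left(3 + l\right)}$ ($t{\left(l \right)} = \frac{1}{\left(-1 + l\right) \left(3 + l\right) - 11} = \frac{1}{-11 + \left(-1 + l\right) \left(3 + l\right)}$)
$\left(t{\left(-1 \right)} + 71\right) \left(48 + 62\right) = \left(\frac{1}{-14 + \left(-1\right)^{2} + 2 \left(-1\right)} + 71\right) \left(48 + 62\right) = \left(\frac{1}{-14 + 1 - 2} + 71\right) 110 = \left(\frac{1}{-15} + 71\right) 110 = \left(- \frac{1}{15} + 71\right) 110 = \frac{1064}{15} \cdot 110 = \frac{23408}{3}$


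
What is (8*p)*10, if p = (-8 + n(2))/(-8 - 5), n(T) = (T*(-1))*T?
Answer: 960/13 ≈ 73.846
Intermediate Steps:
n(T) = -T² (n(T) = (-T)*T = -T²)
p = 12/13 (p = (-8 - 1*2²)/(-8 - 5) = (-8 - 1*4)/(-13) = (-8 - 4)*(-1/13) = -12*(-1/13) = 12/13 ≈ 0.92308)
(8*p)*10 = (8*(12/13))*10 = (96/13)*10 = 960/13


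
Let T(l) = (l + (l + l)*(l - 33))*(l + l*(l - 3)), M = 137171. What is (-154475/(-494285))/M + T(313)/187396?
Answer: 21071185566956855243/231013501586692 ≈ 91212.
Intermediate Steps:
T(l) = (l + l*(-3 + l))*(l + 2*l*(-33 + l)) (T(l) = (l + (2*l)*(-33 + l))*(l + l*(-3 + l)) = (l + 2*l*(-33 + l))*(l + l*(-3 + l)) = (l + l*(-3 + l))*(l + 2*l*(-33 + l)))
(-154475/(-494285))/M + T(313)/187396 = -154475/(-494285)/137171 + (313²*(130 - 69*313 + 2*313²))/187396 = -154475*(-1/494285)*(1/137171) + (97969*(130 - 21597 + 2*97969))*(1/187396) = (30895/98857)*(1/137171) + (97969*(130 - 21597 + 195938))*(1/187396) = 30895/13560313547 + (97969*174471)*(1/187396) = 30895/13560313547 + 17092749399*(1/187396) = 30895/13560313547 + 1553886309/17036 = 21071185566956855243/231013501586692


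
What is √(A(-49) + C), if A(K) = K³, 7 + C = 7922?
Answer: I*√109734 ≈ 331.26*I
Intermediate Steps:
C = 7915 (C = -7 + 7922 = 7915)
√(A(-49) + C) = √((-49)³ + 7915) = √(-117649 + 7915) = √(-109734) = I*√109734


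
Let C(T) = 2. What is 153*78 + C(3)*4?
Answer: 11942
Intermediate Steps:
153*78 + C(3)*4 = 153*78 + 2*4 = 11934 + 8 = 11942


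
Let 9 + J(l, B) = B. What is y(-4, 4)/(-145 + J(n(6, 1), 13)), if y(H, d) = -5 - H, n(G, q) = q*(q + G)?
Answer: 1/141 ≈ 0.0070922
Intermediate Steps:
n(G, q) = q*(G + q)
J(l, B) = -9 + B
y(-4, 4)/(-145 + J(n(6, 1), 13)) = (-5 - 1*(-4))/(-145 + (-9 + 13)) = (-5 + 4)/(-145 + 4) = -1/(-141) = -1/141*(-1) = 1/141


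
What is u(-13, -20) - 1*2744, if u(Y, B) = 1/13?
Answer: -35671/13 ≈ -2743.9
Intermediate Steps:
u(Y, B) = 1/13
u(-13, -20) - 1*2744 = 1/13 - 1*2744 = 1/13 - 2744 = -35671/13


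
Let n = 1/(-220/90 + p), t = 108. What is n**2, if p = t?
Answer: 81/902500 ≈ 8.9751e-5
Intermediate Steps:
p = 108
n = 9/950 (n = 1/(-220/90 + 108) = 1/(-220*1/90 + 108) = 1/(-22/9 + 108) = 1/(950/9) = 9/950 ≈ 0.0094737)
n**2 = (9/950)**2 = 81/902500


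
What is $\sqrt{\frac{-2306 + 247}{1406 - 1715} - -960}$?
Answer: $\frac{\sqrt{92297991}}{309} \approx 31.091$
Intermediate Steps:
$\sqrt{\frac{-2306 + 247}{1406 - 1715} - -960} = \sqrt{- \frac{2059}{-309} + 960} = \sqrt{\left(-2059\right) \left(- \frac{1}{309}\right) + 960} = \sqrt{\frac{2059}{309} + 960} = \sqrt{\frac{298699}{309}} = \frac{\sqrt{92297991}}{309}$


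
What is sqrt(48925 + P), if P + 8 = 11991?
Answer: 2*sqrt(15227) ≈ 246.80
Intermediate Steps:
P = 11983 (P = -8 + 11991 = 11983)
sqrt(48925 + P) = sqrt(48925 + 11983) = sqrt(60908) = 2*sqrt(15227)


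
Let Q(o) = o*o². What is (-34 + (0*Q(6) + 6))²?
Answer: 784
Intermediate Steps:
Q(o) = o³
(-34 + (0*Q(6) + 6))² = (-34 + (0*6³ + 6))² = (-34 + (0*216 + 6))² = (-34 + (0 + 6))² = (-34 + 6)² = (-28)² = 784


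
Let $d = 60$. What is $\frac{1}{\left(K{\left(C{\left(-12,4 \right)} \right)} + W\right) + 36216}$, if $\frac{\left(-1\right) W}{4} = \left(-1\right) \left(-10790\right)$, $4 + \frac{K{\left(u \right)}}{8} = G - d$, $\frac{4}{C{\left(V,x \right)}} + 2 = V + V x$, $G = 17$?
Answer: $- \frac{1}{7320} \approx -0.00013661$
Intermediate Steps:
$C{\left(V,x \right)} = \frac{4}{-2 + V + V x}$ ($C{\left(V,x \right)} = \frac{4}{-2 + \left(V + V x\right)} = \frac{4}{-2 + V + V x}$)
$K{\left(u \right)} = -376$ ($K{\left(u \right)} = -32 + 8 \left(17 - 60\right) = -32 + 8 \left(-43\right) = -32 - 344 = -376$)
$W = -43160$ ($W = - 4 \left(\left(-1\right) \left(-10790\right)\right) = \left(-4\right) 10790 = -43160$)
$\frac{1}{\left(K{\left(C{\left(-12,4 \right)} \right)} + W\right) + 36216} = \frac{1}{\left(-376 - 43160\right) + 36216} = \frac{1}{-43536 + 36216} = \frac{1}{-7320} = - \frac{1}{7320}$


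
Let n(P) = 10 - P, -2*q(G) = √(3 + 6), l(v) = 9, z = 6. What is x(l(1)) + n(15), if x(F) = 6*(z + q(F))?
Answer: 22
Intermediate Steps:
q(G) = -3/2 (q(G) = -√(3 + 6)/2 = -√9/2 = -½*3 = -3/2)
x(F) = 27 (x(F) = 6*(6 - 3/2) = 6*(9/2) = 27)
x(l(1)) + n(15) = 27 + (10 - 1*15) = 27 + (10 - 15) = 27 - 5 = 22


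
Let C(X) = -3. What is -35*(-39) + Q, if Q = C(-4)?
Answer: 1362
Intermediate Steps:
Q = -3
-35*(-39) + Q = -35*(-39) - 3 = 1365 - 3 = 1362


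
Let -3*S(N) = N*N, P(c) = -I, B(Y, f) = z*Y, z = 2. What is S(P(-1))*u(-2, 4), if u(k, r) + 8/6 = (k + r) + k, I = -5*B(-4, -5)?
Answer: 6400/9 ≈ 711.11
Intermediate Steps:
B(Y, f) = 2*Y
I = 40 (I = -10*(-4) = -5*(-8) = 40)
u(k, r) = -4/3 + r + 2*k (u(k, r) = -4/3 + ((k + r) + k) = -4/3 + (r + 2*k) = -4/3 + r + 2*k)
P(c) = -40 (P(c) = -1*40 = -40)
S(N) = -N²/3 (S(N) = -N*N/3 = -N²/3)
S(P(-1))*u(-2, 4) = (-⅓*(-40)²)*(-4/3 + 4 + 2*(-2)) = (-⅓*1600)*(-4/3 + 4 - 4) = -1600/3*(-4/3) = 6400/9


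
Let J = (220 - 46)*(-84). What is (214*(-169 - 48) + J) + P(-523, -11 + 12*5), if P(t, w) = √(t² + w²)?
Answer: -61054 + √275930 ≈ -60529.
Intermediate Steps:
J = -14616 (J = 174*(-84) = -14616)
(214*(-169 - 48) + J) + P(-523, -11 + 12*5) = (214*(-169 - 48) - 14616) + √((-523)² + (-11 + 12*5)²) = (214*(-217) - 14616) + √(273529 + (-11 + 60)²) = (-46438 - 14616) + √(273529 + 49²) = -61054 + √(273529 + 2401) = -61054 + √275930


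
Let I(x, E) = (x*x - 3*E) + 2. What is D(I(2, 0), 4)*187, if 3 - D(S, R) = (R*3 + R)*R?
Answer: -11407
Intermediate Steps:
I(x, E) = 2 + x² - 3*E (I(x, E) = (x² - 3*E) + 2 = 2 + x² - 3*E)
D(S, R) = 3 - 4*R² (D(S, R) = 3 - (R*3 + R)*R = 3 - (3*R + R)*R = 3 - 4*R*R = 3 - 4*R²)
D(I(2, 0), 4)*187 = (3 - 4*4²)*187 = (3 - 4*16)*187 = (3 - 64)*187 = -61*187 = -11407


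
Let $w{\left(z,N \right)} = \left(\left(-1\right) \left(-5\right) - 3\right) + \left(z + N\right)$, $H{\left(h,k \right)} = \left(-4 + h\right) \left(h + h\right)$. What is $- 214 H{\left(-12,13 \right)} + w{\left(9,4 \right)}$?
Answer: $-82161$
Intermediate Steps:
$H{\left(h,k \right)} = 2 h \left(-4 + h\right)$ ($H{\left(h,k \right)} = \left(-4 + h\right) 2 h = 2 h \left(-4 + h\right)$)
$w{\left(z,N \right)} = 2 + N + z$ ($w{\left(z,N \right)} = \left(5 - 3\right) + \left(N + z\right) = 2 + \left(N + z\right) = 2 + N + z$)
$- 214 H{\left(-12,13 \right)} + w{\left(9,4 \right)} = - 214 \cdot 2 \left(-12\right) \left(-4 - 12\right) + \left(2 + 4 + 9\right) = - 214 \cdot 2 \left(-12\right) \left(-16\right) + 15 = \left(-214\right) 384 + 15 = -82176 + 15 = -82161$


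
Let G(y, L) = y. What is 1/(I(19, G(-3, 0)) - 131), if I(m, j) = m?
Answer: -1/112 ≈ -0.0089286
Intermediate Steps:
1/(I(19, G(-3, 0)) - 131) = 1/(19 - 131) = 1/(-112) = -1/112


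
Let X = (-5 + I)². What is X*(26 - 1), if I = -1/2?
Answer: 3025/4 ≈ 756.25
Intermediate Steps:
I = -½ (I = -1*½ = -½ ≈ -0.50000)
X = 121/4 (X = (-5 - ½)² = (-11/2)² = 121/4 ≈ 30.250)
X*(26 - 1) = 121*(26 - 1)/4 = (121/4)*25 = 3025/4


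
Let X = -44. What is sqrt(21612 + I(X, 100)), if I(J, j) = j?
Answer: 4*sqrt(1357) ≈ 147.35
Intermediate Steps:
sqrt(21612 + I(X, 100)) = sqrt(21612 + 100) = sqrt(21712) = 4*sqrt(1357)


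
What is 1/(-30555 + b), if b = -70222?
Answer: -1/100777 ≈ -9.9229e-6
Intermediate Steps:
1/(-30555 + b) = 1/(-30555 - 70222) = 1/(-100777) = -1/100777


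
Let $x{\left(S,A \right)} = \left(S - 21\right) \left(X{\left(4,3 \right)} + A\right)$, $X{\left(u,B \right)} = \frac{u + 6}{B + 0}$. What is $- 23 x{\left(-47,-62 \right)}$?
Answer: $- \frac{275264}{3} \approx -91755.0$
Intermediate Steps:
$X{\left(u,B \right)} = \frac{6 + u}{B}$
$x{\left(S,A \right)} = \left(-21 + S\right) \left(\frac{10}{3} + A\right)$ ($x{\left(S,A \right)} = \left(S - 21\right) \left(\frac{6 + 4}{3} + A\right) = \left(-21 + S\right) \left(\frac{1}{3} \cdot 10 + A\right) = \left(-21 + S\right) \left(\frac{10}{3} + A\right)$)
$- 23 x{\left(-47,-62 \right)} = - 23 \left(-70 - -1302 + \frac{10}{3} \left(-47\right) - -2914\right) = - 23 \left(-70 + 1302 - \frac{470}{3} + 2914\right) = \left(-23\right) \frac{11968}{3} = - \frac{275264}{3}$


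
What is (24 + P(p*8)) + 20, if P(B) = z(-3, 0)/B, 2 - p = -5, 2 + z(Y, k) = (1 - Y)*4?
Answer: 177/4 ≈ 44.250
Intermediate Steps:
z(Y, k) = 2 - 4*Y (z(Y, k) = -2 + (1 - Y)*4 = -2 + (4 - 4*Y) = 2 - 4*Y)
p = 7 (p = 2 - 1*(-5) = 2 + 5 = 7)
P(B) = 14/B (P(B) = (2 - 4*(-3))/B = (2 + 12)/B = 14/B)
(24 + P(p*8)) + 20 = (24 + 14/((7*8))) + 20 = (24 + 14/56) + 20 = (24 + 14*(1/56)) + 20 = (24 + 1/4) + 20 = 97/4 + 20 = 177/4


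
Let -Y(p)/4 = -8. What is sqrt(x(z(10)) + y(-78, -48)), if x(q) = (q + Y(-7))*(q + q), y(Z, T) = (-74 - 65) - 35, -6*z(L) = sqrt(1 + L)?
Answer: sqrt(-6242 - 384*sqrt(11))/6 ≈ 14.449*I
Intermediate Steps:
z(L) = -sqrt(1 + L)/6
Y(p) = 32 (Y(p) = -4*(-8) = 32)
y(Z, T) = -174 (y(Z, T) = -139 - 35 = -174)
x(q) = 2*q*(32 + q) (x(q) = (q + 32)*(q + q) = (32 + q)*(2*q) = 2*q*(32 + q))
sqrt(x(z(10)) + y(-78, -48)) = sqrt(2*(-sqrt(1 + 10)/6)*(32 - sqrt(1 + 10)/6) - 174) = sqrt(2*(-sqrt(11)/6)*(32 - sqrt(11)/6) - 174) = sqrt(-sqrt(11)*(32 - sqrt(11)/6)/3 - 174) = sqrt(-174 - sqrt(11)*(32 - sqrt(11)/6)/3)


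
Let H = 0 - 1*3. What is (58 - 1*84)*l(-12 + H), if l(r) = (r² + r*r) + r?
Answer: -11310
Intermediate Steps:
H = -3 (H = 0 - 3 = -3)
l(r) = r + 2*r² (l(r) = (r² + r²) + r = 2*r² + r = r + 2*r²)
(58 - 1*84)*l(-12 + H) = (58 - 1*84)*((-12 - 3)*(1 + 2*(-12 - 3))) = (58 - 84)*(-15*(1 + 2*(-15))) = -(-390)*(1 - 30) = -(-390)*(-29) = -26*435 = -11310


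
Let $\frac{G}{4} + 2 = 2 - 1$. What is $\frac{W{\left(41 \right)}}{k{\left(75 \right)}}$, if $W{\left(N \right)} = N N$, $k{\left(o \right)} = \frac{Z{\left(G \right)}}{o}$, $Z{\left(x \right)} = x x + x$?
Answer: $\frac{42025}{4} \approx 10506.0$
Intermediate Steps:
$G = -4$ ($G = -8 + 4 \left(2 - 1\right) = -8 + 4 \cdot 1 = -8 + 4 = -4$)
$Z{\left(x \right)} = x + x^{2}$ ($Z{\left(x \right)} = x^{2} + x = x + x^{2}$)
$k{\left(o \right)} = \frac{12}{o}$ ($k{\left(o \right)} = \frac{\left(-4\right) \left(1 - 4\right)}{o} = \frac{\left(-4\right) \left(-3\right)}{o} = \frac{12}{o}$)
$W{\left(N \right)} = N^{2}$
$\frac{W{\left(41 \right)}}{k{\left(75 \right)}} = \frac{41^{2}}{12 \cdot \frac{1}{75}} = \frac{1681}{12 \cdot \frac{1}{75}} = \frac{1681}{\frac{4}{25}} = 1681 \cdot \frac{25}{4} = \frac{42025}{4}$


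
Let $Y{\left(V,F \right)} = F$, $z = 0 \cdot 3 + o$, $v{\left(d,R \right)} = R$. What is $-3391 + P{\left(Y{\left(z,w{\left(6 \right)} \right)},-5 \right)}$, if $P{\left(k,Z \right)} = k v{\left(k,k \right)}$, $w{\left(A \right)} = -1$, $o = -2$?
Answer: $-3390$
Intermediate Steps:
$z = -2$ ($z = 0 \cdot 3 - 2 = 0 - 2 = -2$)
$P{\left(k,Z \right)} = k^{2}$ ($P{\left(k,Z \right)} = k k = k^{2}$)
$-3391 + P{\left(Y{\left(z,w{\left(6 \right)} \right)},-5 \right)} = -3391 + \left(-1\right)^{2} = -3391 + 1 = -3390$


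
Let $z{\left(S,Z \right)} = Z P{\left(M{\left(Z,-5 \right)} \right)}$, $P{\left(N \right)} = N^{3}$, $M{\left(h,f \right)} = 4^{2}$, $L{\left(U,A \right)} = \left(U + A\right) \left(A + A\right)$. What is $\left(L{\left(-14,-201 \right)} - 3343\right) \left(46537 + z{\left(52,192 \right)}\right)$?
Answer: $69208895303$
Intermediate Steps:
$L{\left(U,A \right)} = 2 A \left(A + U\right)$ ($L{\left(U,A \right)} = \left(A + U\right) 2 A = 2 A \left(A + U\right)$)
$M{\left(h,f \right)} = 16$
$z{\left(S,Z \right)} = 4096 Z$ ($z{\left(S,Z \right)} = Z 16^{3} = Z 4096 = 4096 Z$)
$\left(L{\left(-14,-201 \right)} - 3343\right) \left(46537 + z{\left(52,192 \right)}\right) = \left(2 \left(-201\right) \left(-201 - 14\right) - 3343\right) \left(46537 + 4096 \cdot 192\right) = \left(2 \left(-201\right) \left(-215\right) - 3343\right) \left(46537 + 786432\right) = \left(86430 - 3343\right) 832969 = 83087 \cdot 832969 = 69208895303$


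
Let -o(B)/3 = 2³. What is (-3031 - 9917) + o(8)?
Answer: -12972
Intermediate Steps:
o(B) = -24 (o(B) = -3*2³ = -3*8 = -24)
(-3031 - 9917) + o(8) = (-3031 - 9917) - 24 = -12948 - 24 = -12972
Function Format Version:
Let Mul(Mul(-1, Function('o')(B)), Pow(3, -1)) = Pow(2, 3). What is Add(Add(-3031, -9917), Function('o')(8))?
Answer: -12972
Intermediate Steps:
Function('o')(B) = -24 (Function('o')(B) = Mul(-3, Pow(2, 3)) = Mul(-3, 8) = -24)
Add(Add(-3031, -9917), Function('o')(8)) = Add(Add(-3031, -9917), -24) = Add(-12948, -24) = -12972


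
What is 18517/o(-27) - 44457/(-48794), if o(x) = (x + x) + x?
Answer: -899917481/3952314 ≈ -227.69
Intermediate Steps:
o(x) = 3*x (o(x) = 2*x + x = 3*x)
18517/o(-27) - 44457/(-48794) = 18517/((3*(-27))) - 44457/(-48794) = 18517/(-81) - 44457*(-1/48794) = 18517*(-1/81) + 44457/48794 = -18517/81 + 44457/48794 = -899917481/3952314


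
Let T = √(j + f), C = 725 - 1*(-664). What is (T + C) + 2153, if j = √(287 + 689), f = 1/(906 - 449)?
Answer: 3542 + √(457 + 835396*√61)/457 ≈ 3547.6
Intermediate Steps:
f = 1/457 ≈ 0.0021882
j = 4*√61 (j = √976 = 4*√61 ≈ 31.241)
C = 1389 (C = 725 + 664 = 1389)
T = √(1/457 + 4*√61) (T = √(4*√61 + 1/457) = √(1/457 + 4*√61) ≈ 5.5896)
(T + C) + 2153 = (√(457 + 835396*√61)/457 + 1389) + 2153 = (1389 + √(457 + 835396*√61)/457) + 2153 = 3542 + √(457 + 835396*√61)/457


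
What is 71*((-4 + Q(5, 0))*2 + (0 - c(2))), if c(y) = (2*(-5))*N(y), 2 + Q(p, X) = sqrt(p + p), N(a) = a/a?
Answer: -142 + 142*sqrt(10) ≈ 307.04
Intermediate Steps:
N(a) = 1
Q(p, X) = -2 + sqrt(2)*sqrt(p) (Q(p, X) = -2 + sqrt(p + p) = -2 + sqrt(2*p) = -2 + sqrt(2)*sqrt(p))
c(y) = -10 (c(y) = (2*(-5))*1 = -10*1 = -10)
71*((-4 + Q(5, 0))*2 + (0 - c(2))) = 71*((-4 + (-2 + sqrt(2)*sqrt(5)))*2 + (0 - 1*(-10))) = 71*((-4 + (-2 + sqrt(10)))*2 + (0 + 10)) = 71*((-6 + sqrt(10))*2 + 10) = 71*((-12 + 2*sqrt(10)) + 10) = 71*(-2 + 2*sqrt(10)) = -142 + 142*sqrt(10)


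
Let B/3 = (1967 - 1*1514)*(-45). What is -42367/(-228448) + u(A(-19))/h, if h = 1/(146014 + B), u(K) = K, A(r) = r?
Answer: -368331465441/228448 ≈ -1.6123e+6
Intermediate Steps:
B = -61155 (B = 3*((1967 - 1*1514)*(-45)) = 3*((1967 - 1514)*(-45)) = 3*(453*(-45)) = 3*(-20385) = -61155)
h = 1/84859 (h = 1/(146014 - 61155) = 1/84859 ≈ 1.1784e-5)
-42367/(-228448) + u(A(-19))/h = -42367/(-228448) - 19/1/84859 = -42367*(-1/228448) - 19*84859 = 42367/228448 - 1612321 = -368331465441/228448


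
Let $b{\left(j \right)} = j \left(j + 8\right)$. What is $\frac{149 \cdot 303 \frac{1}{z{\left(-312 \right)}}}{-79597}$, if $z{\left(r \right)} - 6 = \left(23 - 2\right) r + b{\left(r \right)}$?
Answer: $- \frac{15049}{2342858098} \approx -6.4234 \cdot 10^{-6}$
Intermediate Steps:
$b{\left(j \right)} = j \left(8 + j\right)$
$z{\left(r \right)} = 6 + 21 r + r \left(8 + r\right)$ ($z{\left(r \right)} = 6 + \left(\left(23 - 2\right) r + r \left(8 + r\right)\right) = 6 + \left(21 r + r \left(8 + r\right)\right) = 6 + 21 r + r \left(8 + r\right)$)
$\frac{149 \cdot 303 \frac{1}{z{\left(-312 \right)}}}{-79597} = \frac{149 \cdot 303 \frac{1}{6 + \left(-312\right)^{2} + 29 \left(-312\right)}}{-79597} = \frac{45147}{6 + 97344 - 9048} \left(- \frac{1}{79597}\right) = \frac{45147}{88302} \left(- \frac{1}{79597}\right) = 45147 \cdot \frac{1}{88302} \left(- \frac{1}{79597}\right) = \frac{15049}{29434} \left(- \frac{1}{79597}\right) = - \frac{15049}{2342858098}$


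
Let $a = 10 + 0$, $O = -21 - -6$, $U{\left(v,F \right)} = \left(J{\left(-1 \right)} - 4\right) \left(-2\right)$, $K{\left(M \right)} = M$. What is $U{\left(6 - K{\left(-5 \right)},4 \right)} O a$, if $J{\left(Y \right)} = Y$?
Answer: $-1500$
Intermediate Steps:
$U{\left(v,F \right)} = 10$ ($U{\left(v,F \right)} = \left(-1 - 4\right) \left(-2\right) = \left(-5\right) \left(-2\right) = 10$)
$O = -15$ ($O = -21 + 6 = -15$)
$a = 10$
$U{\left(6 - K{\left(-5 \right)},4 \right)} O a = 10 \left(-15\right) 10 = \left(-150\right) 10 = -1500$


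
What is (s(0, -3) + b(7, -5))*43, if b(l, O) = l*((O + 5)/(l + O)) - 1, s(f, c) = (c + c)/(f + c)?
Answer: 43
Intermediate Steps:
s(f, c) = 2*c/(c + f) (s(f, c) = (2*c)/(c + f) = 2*c/(c + f))
b(l, O) = -1 + l*(5 + O)/(O + l) (b(l, O) = l*((5 + O)/(O + l)) - 1 = l*(5 + O)/(O + l) - 1 = -1 + l*(5 + O)/(O + l))
(s(0, -3) + b(7, -5))*43 = (2*(-3)/(-3 + 0) + (-1*(-5) + 4*7 - 5*7)/(-5 + 7))*43 = (2*(-3)/(-3) + (5 + 28 - 35)/2)*43 = (2*(-3)*(-1/3) + (1/2)*(-2))*43 = (2 - 1)*43 = 1*43 = 43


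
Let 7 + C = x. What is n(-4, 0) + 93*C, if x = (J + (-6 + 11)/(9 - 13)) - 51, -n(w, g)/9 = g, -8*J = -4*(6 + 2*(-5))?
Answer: -22785/4 ≈ -5696.3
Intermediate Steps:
J = -2 (J = -(-1)*(6 + 2*(-5))/2 = -(-1)*(6 - 10)/2 = -(-1)*(-4)/2 = -1/8*16 = -2)
n(w, g) = -9*g
x = -217/4 (x = (-2 + (-6 + 11)/(9 - 13)) - 51 = (-2 + 5/(-4)) - 51 = (-2 + 5*(-1/4)) - 51 = (-2 - 5/4) - 51 = -13/4 - 51 = -217/4 ≈ -54.250)
C = -245/4 (C = -7 - 217/4 = -245/4 ≈ -61.250)
n(-4, 0) + 93*C = -9*0 + 93*(-245/4) = 0 - 22785/4 = -22785/4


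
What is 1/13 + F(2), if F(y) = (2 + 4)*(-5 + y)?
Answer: -233/13 ≈ -17.923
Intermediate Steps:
F(y) = -30 + 6*y (F(y) = 6*(-5 + y) = -30 + 6*y)
1/13 + F(2) = 1/13 + (-30 + 6*2) = (1/13)*1 + (-30 + 12) = 1/13 - 18 = -233/13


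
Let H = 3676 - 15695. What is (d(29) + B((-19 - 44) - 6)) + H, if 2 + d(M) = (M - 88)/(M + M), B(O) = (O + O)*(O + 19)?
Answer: -297077/58 ≈ -5122.0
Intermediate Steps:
B(O) = 2*O*(19 + O) (B(O) = (2*O)*(19 + O) = 2*O*(19 + O))
d(M) = -2 + (-88 + M)/(2*M) (d(M) = -2 + (M - 88)/(M + M) = -2 + (-88 + M)/((2*M)) = -2 + (-88 + M)*(1/(2*M)) = -2 + (-88 + M)/(2*M))
H = -12019
(d(29) + B((-19 - 44) - 6)) + H = ((-3/2 - 44/29) + 2*((-19 - 44) - 6)*(19 + ((-19 - 44) - 6))) - 12019 = ((-3/2 - 44*1/29) + 2*(-63 - 6)*(19 + (-63 - 6))) - 12019 = ((-3/2 - 44/29) + 2*(-69)*(19 - 69)) - 12019 = (-175/58 + 2*(-69)*(-50)) - 12019 = (-175/58 + 6900) - 12019 = 400025/58 - 12019 = -297077/58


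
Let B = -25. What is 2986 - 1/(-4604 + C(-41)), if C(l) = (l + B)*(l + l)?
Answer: 2412687/808 ≈ 2986.0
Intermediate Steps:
C(l) = 2*l*(-25 + l) (C(l) = (l - 25)*(l + l) = (-25 + l)*(2*l) = 2*l*(-25 + l))
2986 - 1/(-4604 + C(-41)) = 2986 - 1/(-4604 + 2*(-41)*(-25 - 41)) = 2986 - 1/(-4604 + 2*(-41)*(-66)) = 2986 - 1/(-4604 + 5412) = 2986 - 1/808 = 2412687/808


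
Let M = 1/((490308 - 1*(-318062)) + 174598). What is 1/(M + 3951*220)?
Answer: 982968/854415444961 ≈ 1.1505e-6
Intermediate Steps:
M = 1/982968 (M = 1/((490308 + 318062) + 174598) = 1/(808370 + 174598) = 1/982968 ≈ 1.0173e-6)
1/(M + 3951*220) = 1/(1/982968 + 3951*220) = 1/(1/982968 + 869220) = 1/(854415444961/982968) = 982968/854415444961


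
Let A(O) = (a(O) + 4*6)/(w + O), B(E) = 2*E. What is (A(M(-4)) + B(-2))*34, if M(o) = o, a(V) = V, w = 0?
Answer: -306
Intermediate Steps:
A(O) = (24 + O)/O (A(O) = (O + 4*6)/(0 + O) = (O + 24)/O = (24 + O)/O)
(A(M(-4)) + B(-2))*34 = ((24 - 4)/(-4) + 2*(-2))*34 = (-¼*20 - 4)*34 = (-5 - 4)*34 = -9*34 = -306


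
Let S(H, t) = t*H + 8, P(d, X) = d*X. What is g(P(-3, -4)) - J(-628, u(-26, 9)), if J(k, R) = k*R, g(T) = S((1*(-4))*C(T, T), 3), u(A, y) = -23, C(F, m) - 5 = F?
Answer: -14640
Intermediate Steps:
C(F, m) = 5 + F
P(d, X) = X*d
S(H, t) = 8 + H*t (S(H, t) = H*t + 8 = 8 + H*t)
g(T) = -52 - 12*T (g(T) = 8 + ((1*(-4))*(5 + T))*3 = 8 - 4*(5 + T)*3 = 8 + (-20 - 4*T)*3 = 8 + (-60 - 12*T) = -52 - 12*T)
J(k, R) = R*k
g(P(-3, -4)) - J(-628, u(-26, 9)) = (-52 - (-48)*(-3)) - (-23)*(-628) = (-52 - 12*12) - 1*14444 = (-52 - 144) - 14444 = -196 - 14444 = -14640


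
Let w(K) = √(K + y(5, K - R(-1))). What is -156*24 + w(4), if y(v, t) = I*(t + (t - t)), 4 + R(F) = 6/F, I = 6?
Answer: -3744 + 2*√22 ≈ -3734.6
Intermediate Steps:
R(F) = -4 + 6/F
y(v, t) = 6*t (y(v, t) = 6*(t + (t - t)) = 6*(t + 0) = 6*t)
w(K) = √(60 + 7*K) (w(K) = √(K + 6*(K - (-4 + 6/(-1)))) = √(K + 6*(K - (-4 + 6*(-1)))) = √(K + 6*(K - (-4 - 6))) = √(K + 6*(K - 1*(-10))) = √(K + 6*(K + 10)) = √(K + 6*(10 + K)) = √(K + (60 + 6*K)) = √(60 + 7*K))
-156*24 + w(4) = -156*24 + √(60 + 7*4) = -3744 + √(60 + 28) = -3744 + √88 = -3744 + 2*√22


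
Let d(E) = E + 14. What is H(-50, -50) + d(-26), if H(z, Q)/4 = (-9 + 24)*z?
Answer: -3012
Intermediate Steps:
d(E) = 14 + E
H(z, Q) = 60*z (H(z, Q) = 4*((-9 + 24)*z) = 4*(15*z) = 60*z)
H(-50, -50) + d(-26) = 60*(-50) + (14 - 26) = -3000 - 12 = -3012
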